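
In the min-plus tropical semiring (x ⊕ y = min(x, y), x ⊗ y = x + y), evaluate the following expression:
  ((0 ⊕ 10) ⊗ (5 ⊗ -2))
((0 ⊕ 10) ⊗ (5 ⊗ -2)) = 3

Expand innermost to outermost. Recall ⊕ takes the minimum of its arguments and ⊗ takes their sum. Working out the expression ((0 ⊕ 10) ⊗ (5 ⊗ -2)) gives 3.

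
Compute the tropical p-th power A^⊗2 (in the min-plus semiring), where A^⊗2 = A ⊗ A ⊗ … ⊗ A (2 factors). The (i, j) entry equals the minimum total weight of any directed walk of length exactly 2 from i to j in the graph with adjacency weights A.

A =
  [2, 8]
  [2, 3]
A^⊗2 =
  [4, 10]
  [4, 6]

Each entry (A^⊗2)_ij equals the minimum over all length-2 walks i = v_0 → v_1 → … → v_2 = j of Σ_t A[v_t][v_{t+1}]. For example, for (i, j) = (0, 1) we minimise over 2 possible intermediate vertex sequences; the minimum is 10, attained along the walk 0 → 0 → 1.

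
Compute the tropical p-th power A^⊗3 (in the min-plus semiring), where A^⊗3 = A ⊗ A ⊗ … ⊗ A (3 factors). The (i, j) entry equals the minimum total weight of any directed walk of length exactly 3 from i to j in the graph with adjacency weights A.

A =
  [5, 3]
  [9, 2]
A^⊗3 =
  [14, 7]
  [13, 6]

Each entry (A^⊗3)_ij equals the minimum over all length-3 walks i = v_0 → v_1 → … → v_3 = j of Σ_t A[v_t][v_{t+1}]. For example, for (i, j) = (0, 1) we minimise over 4 possible intermediate vertex sequences; the minimum is 7, attained along the walk 0 → 1 → 1 → 1.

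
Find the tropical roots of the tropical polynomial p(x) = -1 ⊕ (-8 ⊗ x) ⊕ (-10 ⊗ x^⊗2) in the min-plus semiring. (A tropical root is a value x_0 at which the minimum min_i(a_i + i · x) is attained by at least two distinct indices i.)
Roots: {2, 7}

Each tropical root is a break point of the lower envelope of the lines y = a_i + i · x (there are 3 lines, with slopes 0, 1, ..., 2). Only the lines that attain the minimum somewhere contribute to roots; other lines are dominated. Here the surviving (envelope) indices are i = 2, i = 1, i = 0.
Intersections between consecutive envelope lines give the roots: for adjacent envelope indices i < j the intersection is x = (a_i − a_j) / (j − i). Reading off the sorted break points: {2, 7}.
Verification: at each break x_0, at least two indices attain the minimum of min_i(a_i + i · x_0).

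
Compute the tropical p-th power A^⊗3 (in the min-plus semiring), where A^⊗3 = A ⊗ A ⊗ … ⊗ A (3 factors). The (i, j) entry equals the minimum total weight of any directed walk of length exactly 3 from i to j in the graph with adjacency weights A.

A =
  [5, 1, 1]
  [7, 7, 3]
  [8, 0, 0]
A^⊗3 =
  [8, 1, 1]
  [10, 3, 3]
  [7, 0, 0]

Each entry (A^⊗3)_ij equals the minimum over all length-3 walks i = v_0 → v_1 → … → v_3 = j of Σ_t A[v_t][v_{t+1}]. For example, for (i, j) = (0, 2) we minimise over 9 possible intermediate vertex sequences; the minimum is 1, attained along the walk 0 → 2 → 2 → 2.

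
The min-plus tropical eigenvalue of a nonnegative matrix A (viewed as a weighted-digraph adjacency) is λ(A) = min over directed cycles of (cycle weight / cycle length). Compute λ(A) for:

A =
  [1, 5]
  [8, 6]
λ(A) = 1

Enumerate directed cycles and compute their means (weight / length). Sample:
  cycle 0 → 0: weight = 1, length = 1, mean = 1/1 ≈ 1.000
  cycle 1 → 1: weight = 6, length = 1, mean = 6/1 ≈ 6.000
  cycle 0 → 1 → 0: weight = 13, length = 2, mean = 13/2 ≈ 6.500
  cycle 1 → 0 → 1: weight = 13, length = 2, mean = 13/2 ≈ 6.500
Minimum mean = 1.000, attained e.g. along the cycle 0 → 0 with weight 1 and length 1. So λ(A) = 1/1 = 1.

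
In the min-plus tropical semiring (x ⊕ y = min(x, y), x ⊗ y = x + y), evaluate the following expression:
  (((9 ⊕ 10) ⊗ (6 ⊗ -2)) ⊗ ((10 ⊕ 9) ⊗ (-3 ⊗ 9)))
(((9 ⊕ 10) ⊗ (6 ⊗ -2)) ⊗ ((10 ⊕ 9) ⊗ (-3 ⊗ 9))) = 28

Expand innermost to outermost. Recall ⊕ takes the minimum of its arguments and ⊗ takes their sum. Working out the expression (((9 ⊕ 10) ⊗ (6 ⊗ -2)) ⊗ ((10 ⊕ 9) ⊗ (-3 ⊗ 9))) gives 28.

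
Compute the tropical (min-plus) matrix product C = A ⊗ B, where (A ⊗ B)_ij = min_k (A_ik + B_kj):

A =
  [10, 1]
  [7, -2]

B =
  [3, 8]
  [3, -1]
A ⊗ B =
  [4, 0]
  [1, -3]

Apply the min-plus product entry-by-entry:
  C[0][0] = min over k of (A[0][0] + B[0][0] = 10 + 3 = 13, A[0][1] + B[1][0] = 1 + 3 = 4) = 4 (attained at k = 1)
  C[0][1] = min over k of (A[0][0] + B[0][1] = 10 + 8 = 18, A[0][1] + B[1][1] = 1 + -1 = 0) = 0 (attained at k = 1)
  C[1][0] = min over k of (A[1][0] + B[0][0] = 7 + 3 = 10, A[1][1] + B[1][0] = -2 + 3 = 1) = 1 (attained at k = 1)
  C[1][1] = min over k of (A[1][0] + B[0][1] = 7 + 8 = 15, A[1][1] + B[1][1] = -2 + -1 = -3) = -3 (attained at k = 1)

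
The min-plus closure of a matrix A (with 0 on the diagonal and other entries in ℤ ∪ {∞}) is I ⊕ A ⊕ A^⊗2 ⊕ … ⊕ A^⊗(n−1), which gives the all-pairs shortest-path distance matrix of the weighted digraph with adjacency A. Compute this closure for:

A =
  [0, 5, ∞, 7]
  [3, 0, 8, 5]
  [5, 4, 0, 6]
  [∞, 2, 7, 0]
Closure =
  [0, 5, 13, 7]
  [3, 0, 8, 5]
  [5, 4, 0, 6]
  [5, 2, 7, 0]

This is the Floyd-Warshall all-pairs shortest-path computation. For each intermediate vertex k = 0, 1, …, 3, update dist[i][j] ← min(dist[i][j], dist[i][k] + dist[k][j]). The final matrix gives, for each (i, j), the minimum total weight of any directed path from i to j (possibly empty when i = j).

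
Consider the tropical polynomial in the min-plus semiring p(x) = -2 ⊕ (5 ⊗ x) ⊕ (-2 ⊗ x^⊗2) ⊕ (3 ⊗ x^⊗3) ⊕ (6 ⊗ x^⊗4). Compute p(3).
p(3) = -2

A tropical monomial a ⊗ x^⊗i evaluates to a + i · x. Evaluating each term at x = 3:
  Term 0 contributes -2 + 0 · 3 = -2
  Term 1 contributes 5 + 1 · 3 = 8
  Term 2 contributes -2 + 2 · 3 = 4
  Term 3 contributes 3 + 3 · 3 = 12
  Term 4 contributes 6 + 4 · 3 = 18
p(3) = ⊕ of these = min[-2, 8, 4, 12, 18] = -2.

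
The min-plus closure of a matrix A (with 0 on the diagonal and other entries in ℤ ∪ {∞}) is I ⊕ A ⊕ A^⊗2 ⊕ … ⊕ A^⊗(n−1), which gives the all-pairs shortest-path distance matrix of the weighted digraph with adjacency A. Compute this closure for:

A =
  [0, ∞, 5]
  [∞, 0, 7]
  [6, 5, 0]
Closure =
  [0, 10, 5]
  [13, 0, 7]
  [6, 5, 0]

This is the Floyd-Warshall all-pairs shortest-path computation. For each intermediate vertex k = 0, 1, …, 2, update dist[i][j] ← min(dist[i][j], dist[i][k] + dist[k][j]). The final matrix gives, for each (i, j), the minimum total weight of any directed path from i to j (possibly empty when i = j).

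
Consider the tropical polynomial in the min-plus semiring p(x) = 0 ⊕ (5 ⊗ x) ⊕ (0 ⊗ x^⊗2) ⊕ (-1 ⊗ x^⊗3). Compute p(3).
p(3) = 0

A tropical monomial a ⊗ x^⊗i evaluates to a + i · x. Evaluating each term at x = 3:
  Term 0 contributes 0 + 0 · 3 = 0
  Term 1 contributes 5 + 1 · 3 = 8
  Term 2 contributes 0 + 2 · 3 = 6
  Term 3 contributes -1 + 3 · 3 = 8
p(3) = ⊕ of these = min[0, 8, 6, 8] = 0.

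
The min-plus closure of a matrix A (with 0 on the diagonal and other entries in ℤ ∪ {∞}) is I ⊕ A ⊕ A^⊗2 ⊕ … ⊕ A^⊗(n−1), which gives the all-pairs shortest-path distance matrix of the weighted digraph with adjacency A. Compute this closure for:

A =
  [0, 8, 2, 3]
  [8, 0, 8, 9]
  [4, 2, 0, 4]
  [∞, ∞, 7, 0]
Closure =
  [0, 4, 2, 3]
  [8, 0, 8, 9]
  [4, 2, 0, 4]
  [11, 9, 7, 0]

This is the Floyd-Warshall all-pairs shortest-path computation. For each intermediate vertex k = 0, 1, …, 3, update dist[i][j] ← min(dist[i][j], dist[i][k] + dist[k][j]). The final matrix gives, for each (i, j), the minimum total weight of any directed path from i to j (possibly empty when i = j).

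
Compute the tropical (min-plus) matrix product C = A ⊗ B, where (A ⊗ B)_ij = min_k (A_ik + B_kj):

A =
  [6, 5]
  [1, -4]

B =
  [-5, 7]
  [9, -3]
A ⊗ B =
  [1, 2]
  [-4, -7]

Apply the min-plus product entry-by-entry:
  C[0][0] = min over k of (A[0][0] + B[0][0] = 6 + -5 = 1, A[0][1] + B[1][0] = 5 + 9 = 14) = 1 (attained at k = 0)
  C[0][1] = min over k of (A[0][0] + B[0][1] = 6 + 7 = 13, A[0][1] + B[1][1] = 5 + -3 = 2) = 2 (attained at k = 1)
  C[1][0] = min over k of (A[1][0] + B[0][0] = 1 + -5 = -4, A[1][1] + B[1][0] = -4 + 9 = 5) = -4 (attained at k = 0)
  C[1][1] = min over k of (A[1][0] + B[0][1] = 1 + 7 = 8, A[1][1] + B[1][1] = -4 + -3 = -7) = -7 (attained at k = 1)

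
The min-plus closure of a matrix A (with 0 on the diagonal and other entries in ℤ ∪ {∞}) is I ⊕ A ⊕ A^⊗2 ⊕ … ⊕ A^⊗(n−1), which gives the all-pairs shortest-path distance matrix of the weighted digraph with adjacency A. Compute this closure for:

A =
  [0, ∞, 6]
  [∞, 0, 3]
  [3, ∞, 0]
Closure =
  [0, ∞, 6]
  [6, 0, 3]
  [3, ∞, 0]

This is the Floyd-Warshall all-pairs shortest-path computation. For each intermediate vertex k = 0, 1, …, 2, update dist[i][j] ← min(dist[i][j], dist[i][k] + dist[k][j]). The final matrix gives, for each (i, j), the minimum total weight of any directed path from i to j (possibly empty when i = j).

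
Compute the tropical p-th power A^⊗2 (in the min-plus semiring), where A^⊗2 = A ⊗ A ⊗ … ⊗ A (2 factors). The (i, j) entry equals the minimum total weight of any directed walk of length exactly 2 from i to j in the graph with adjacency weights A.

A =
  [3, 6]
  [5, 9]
A^⊗2 =
  [6, 9]
  [8, 11]

Each entry (A^⊗2)_ij equals the minimum over all length-2 walks i = v_0 → v_1 → … → v_2 = j of Σ_t A[v_t][v_{t+1}]. For example, for (i, j) = (0, 1) we minimise over 2 possible intermediate vertex sequences; the minimum is 9, attained along the walk 0 → 0 → 1.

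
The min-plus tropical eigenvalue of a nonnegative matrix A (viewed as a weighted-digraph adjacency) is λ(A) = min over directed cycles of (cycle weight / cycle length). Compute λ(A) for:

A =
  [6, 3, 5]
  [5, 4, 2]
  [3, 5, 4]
λ(A) = 8/3

Enumerate directed cycles and compute their means (weight / length). Sample:
  cycle 0 → 0: weight = 6, length = 1, mean = 6/1 ≈ 6.000
  cycle 1 → 1: weight = 4, length = 1, mean = 4/1 ≈ 4.000
  cycle 2 → 2: weight = 4, length = 1, mean = 4/1 ≈ 4.000
  cycle 0 → 1 → 0: weight = 8, length = 2, mean = 8/2 ≈ 4.000
  cycle 0 → 2 → 0: weight = 8, length = 2, mean = 8/2 ≈ 4.000
  cycle 1 → 0 → 1: weight = 8, length = 2, mean = 8/2 ≈ 4.000
Minimum mean = 2.667, attained e.g. along the cycle 0 → 1 → 2 → 0 with weight 8 and length 3. So λ(A) = 8/3 = 8/3.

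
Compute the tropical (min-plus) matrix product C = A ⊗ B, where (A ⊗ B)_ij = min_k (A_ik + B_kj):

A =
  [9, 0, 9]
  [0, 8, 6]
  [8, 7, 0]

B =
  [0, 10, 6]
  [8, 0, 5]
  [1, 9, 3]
A ⊗ B =
  [8, 0, 5]
  [0, 8, 6]
  [1, 7, 3]

Apply the min-plus product entry-by-entry:
  C[0][0] = min over k of (A[0][0] + B[0][0] = 9 + 0 = 9, A[0][1] + B[1][0] = 0 + 8 = 8, A[0][2] + B[2][0] = 9 + 1 = 10) = 8 (attained at k = 1)
  C[0][1] = min over k of (A[0][0] + B[0][1] = 9 + 10 = 19, A[0][1] + B[1][1] = 0 + 0 = 0, A[0][2] + B[2][1] = 9 + 9 = 18) = 0 (attained at k = 1)
  C[0][2] = min over k of (A[0][0] + B[0][2] = 9 + 6 = 15, A[0][1] + B[1][2] = 0 + 5 = 5, A[0][2] + B[2][2] = 9 + 3 = 12) = 5 (attained at k = 1)
  C[1][0] = min over k of (A[1][0] + B[0][0] = 0 + 0 = 0, A[1][1] + B[1][0] = 8 + 8 = 16, A[1][2] + B[2][0] = 6 + 1 = 7) = 0 (attained at k = 0)
  C[1][1] = min over k of (A[1][0] + B[0][1] = 0 + 10 = 10, A[1][1] + B[1][1] = 8 + 0 = 8, A[1][2] + B[2][1] = 6 + 9 = 15) = 8 (attained at k = 1)
  C[1][2] = min over k of (A[1][0] + B[0][2] = 0 + 6 = 6, A[1][1] + B[1][2] = 8 + 5 = 13, A[1][2] + B[2][2] = 6 + 3 = 9) = 6 (attained at k = 0)
  C[2][0] = min over k of (A[2][0] + B[0][0] = 8 + 0 = 8, A[2][1] + B[1][0] = 7 + 8 = 15, A[2][2] + B[2][0] = 0 + 1 = 1) = 1 (attained at k = 2)
  C[2][1] = min over k of (A[2][0] + B[0][1] = 8 + 10 = 18, A[2][1] + B[1][1] = 7 + 0 = 7, A[2][2] + B[2][1] = 0 + 9 = 9) = 7 (attained at k = 1)
  C[2][2] = min over k of (A[2][0] + B[0][2] = 8 + 6 = 14, A[2][1] + B[1][2] = 7 + 5 = 12, A[2][2] + B[2][2] = 0 + 3 = 3) = 3 (attained at k = 2)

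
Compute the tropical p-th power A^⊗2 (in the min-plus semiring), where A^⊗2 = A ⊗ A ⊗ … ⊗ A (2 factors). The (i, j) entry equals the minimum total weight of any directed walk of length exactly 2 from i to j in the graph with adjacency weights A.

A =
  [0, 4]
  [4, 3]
A^⊗2 =
  [0, 4]
  [4, 6]

Each entry (A^⊗2)_ij equals the minimum over all length-2 walks i = v_0 → v_1 → … → v_2 = j of Σ_t A[v_t][v_{t+1}]. For example, for (i, j) = (0, 1) we minimise over 2 possible intermediate vertex sequences; the minimum is 4, attained along the walk 0 → 0 → 1.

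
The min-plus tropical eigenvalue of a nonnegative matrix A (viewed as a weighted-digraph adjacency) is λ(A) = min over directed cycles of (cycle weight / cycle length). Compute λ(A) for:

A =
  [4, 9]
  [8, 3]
λ(A) = 3

Enumerate directed cycles and compute their means (weight / length). Sample:
  cycle 0 → 0: weight = 4, length = 1, mean = 4/1 ≈ 4.000
  cycle 1 → 1: weight = 3, length = 1, mean = 3/1 ≈ 3.000
  cycle 0 → 1 → 0: weight = 17, length = 2, mean = 17/2 ≈ 8.500
  cycle 1 → 0 → 1: weight = 17, length = 2, mean = 17/2 ≈ 8.500
Minimum mean = 3.000, attained e.g. along the cycle 1 → 1 with weight 3 and length 1. So λ(A) = 3/1 = 3.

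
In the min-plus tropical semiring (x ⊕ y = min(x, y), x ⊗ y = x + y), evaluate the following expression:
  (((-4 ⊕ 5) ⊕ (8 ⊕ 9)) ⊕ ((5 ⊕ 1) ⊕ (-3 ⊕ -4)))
(((-4 ⊕ 5) ⊕ (8 ⊕ 9)) ⊕ ((5 ⊕ 1) ⊕ (-3 ⊕ -4))) = -4

Expand innermost to outermost. Recall ⊕ takes the minimum of its arguments and ⊗ takes their sum. Working out the expression (((-4 ⊕ 5) ⊕ (8 ⊕ 9)) ⊕ ((5 ⊕ 1) ⊕ (-3 ⊕ -4))) gives -4.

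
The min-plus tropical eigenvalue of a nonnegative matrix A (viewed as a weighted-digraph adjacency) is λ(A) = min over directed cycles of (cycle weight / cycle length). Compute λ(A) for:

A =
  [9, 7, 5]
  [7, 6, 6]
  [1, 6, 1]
λ(A) = 1

Enumerate directed cycles and compute their means (weight / length). Sample:
  cycle 0 → 0: weight = 9, length = 1, mean = 9/1 ≈ 9.000
  cycle 1 → 1: weight = 6, length = 1, mean = 6/1 ≈ 6.000
  cycle 2 → 2: weight = 1, length = 1, mean = 1/1 ≈ 1.000
  cycle 0 → 1 → 0: weight = 14, length = 2, mean = 14/2 ≈ 7.000
  cycle 0 → 2 → 0: weight = 6, length = 2, mean = 6/2 ≈ 3.000
  cycle 1 → 0 → 1: weight = 14, length = 2, mean = 14/2 ≈ 7.000
Minimum mean = 1.000, attained e.g. along the cycle 2 → 2 with weight 1 and length 1. So λ(A) = 1/1 = 1.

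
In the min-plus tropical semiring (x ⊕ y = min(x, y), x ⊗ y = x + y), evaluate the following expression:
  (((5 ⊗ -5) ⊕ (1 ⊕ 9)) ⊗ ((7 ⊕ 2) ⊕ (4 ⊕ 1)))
(((5 ⊗ -5) ⊕ (1 ⊕ 9)) ⊗ ((7 ⊕ 2) ⊕ (4 ⊕ 1))) = 1

Expand innermost to outermost. Recall ⊕ takes the minimum of its arguments and ⊗ takes their sum. Working out the expression (((5 ⊗ -5) ⊕ (1 ⊕ 9)) ⊗ ((7 ⊕ 2) ⊕ (4 ⊕ 1))) gives 1.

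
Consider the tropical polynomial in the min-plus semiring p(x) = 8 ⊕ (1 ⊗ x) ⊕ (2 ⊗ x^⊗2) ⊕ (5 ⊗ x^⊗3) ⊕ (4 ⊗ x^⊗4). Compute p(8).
p(8) = 8

A tropical monomial a ⊗ x^⊗i evaluates to a + i · x. Evaluating each term at x = 8:
  Term 0 contributes 8 + 0 · 8 = 8
  Term 1 contributes 1 + 1 · 8 = 9
  Term 2 contributes 2 + 2 · 8 = 18
  Term 3 contributes 5 + 3 · 8 = 29
  Term 4 contributes 4 + 4 · 8 = 36
p(8) = ⊕ of these = min[8, 9, 18, 29, 36] = 8.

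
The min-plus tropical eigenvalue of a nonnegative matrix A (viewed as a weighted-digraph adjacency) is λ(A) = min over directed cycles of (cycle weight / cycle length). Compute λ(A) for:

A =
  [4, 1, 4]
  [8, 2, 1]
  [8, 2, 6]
λ(A) = 3/2

Enumerate directed cycles and compute their means (weight / length). Sample:
  cycle 0 → 0: weight = 4, length = 1, mean = 4/1 ≈ 4.000
  cycle 1 → 1: weight = 2, length = 1, mean = 2/1 ≈ 2.000
  cycle 2 → 2: weight = 6, length = 1, mean = 6/1 ≈ 6.000
  cycle 0 → 1 → 0: weight = 9, length = 2, mean = 9/2 ≈ 4.500
  cycle 0 → 2 → 0: weight = 12, length = 2, mean = 12/2 ≈ 6.000
  cycle 1 → 0 → 1: weight = 9, length = 2, mean = 9/2 ≈ 4.500
Minimum mean = 1.500, attained e.g. along the cycle 1 → 2 → 1 with weight 3 and length 2. So λ(A) = 3/2 = 3/2.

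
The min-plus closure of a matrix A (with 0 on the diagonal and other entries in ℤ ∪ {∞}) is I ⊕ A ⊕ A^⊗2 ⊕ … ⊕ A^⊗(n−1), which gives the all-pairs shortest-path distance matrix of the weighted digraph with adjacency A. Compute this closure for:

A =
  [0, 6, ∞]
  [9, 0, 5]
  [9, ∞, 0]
Closure =
  [0, 6, 11]
  [9, 0, 5]
  [9, 15, 0]

This is the Floyd-Warshall all-pairs shortest-path computation. For each intermediate vertex k = 0, 1, …, 2, update dist[i][j] ← min(dist[i][j], dist[i][k] + dist[k][j]). The final matrix gives, for each (i, j), the minimum total weight of any directed path from i to j (possibly empty when i = j).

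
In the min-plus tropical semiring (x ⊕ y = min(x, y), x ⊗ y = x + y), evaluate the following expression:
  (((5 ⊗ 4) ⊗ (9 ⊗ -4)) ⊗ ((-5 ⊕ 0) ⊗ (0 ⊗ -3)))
(((5 ⊗ 4) ⊗ (9 ⊗ -4)) ⊗ ((-5 ⊕ 0) ⊗ (0 ⊗ -3))) = 6

Expand innermost to outermost. Recall ⊕ takes the minimum of its arguments and ⊗ takes their sum. Working out the expression (((5 ⊗ 4) ⊗ (9 ⊗ -4)) ⊗ ((-5 ⊕ 0) ⊗ (0 ⊗ -3))) gives 6.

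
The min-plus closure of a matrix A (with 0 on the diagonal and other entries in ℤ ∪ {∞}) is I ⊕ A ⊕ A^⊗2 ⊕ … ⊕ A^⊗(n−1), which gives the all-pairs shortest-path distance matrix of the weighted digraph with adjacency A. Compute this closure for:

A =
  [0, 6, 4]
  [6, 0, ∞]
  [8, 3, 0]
Closure =
  [0, 6, 4]
  [6, 0, 10]
  [8, 3, 0]

This is the Floyd-Warshall all-pairs shortest-path computation. For each intermediate vertex k = 0, 1, …, 2, update dist[i][j] ← min(dist[i][j], dist[i][k] + dist[k][j]). The final matrix gives, for each (i, j), the minimum total weight of any directed path from i to j (possibly empty when i = j).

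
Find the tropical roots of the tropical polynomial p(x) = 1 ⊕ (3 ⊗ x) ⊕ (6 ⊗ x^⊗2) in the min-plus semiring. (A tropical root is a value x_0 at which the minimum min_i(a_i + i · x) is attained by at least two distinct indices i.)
Roots: {-3, -2}

Each tropical root is a break point of the lower envelope of the lines y = a_i + i · x (there are 3 lines, with slopes 0, 1, ..., 2). Only the lines that attain the minimum somewhere contribute to roots; other lines are dominated. Here the surviving (envelope) indices are i = 2, i = 1, i = 0.
Intersections between consecutive envelope lines give the roots: for adjacent envelope indices i < j the intersection is x = (a_i − a_j) / (j − i). Reading off the sorted break points: {-3, -2}.
Verification: at each break x_0, at least two indices attain the minimum of min_i(a_i + i · x_0).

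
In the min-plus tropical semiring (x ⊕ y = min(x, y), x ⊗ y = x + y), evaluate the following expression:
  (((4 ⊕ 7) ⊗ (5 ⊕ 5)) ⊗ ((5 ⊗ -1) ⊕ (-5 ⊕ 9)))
(((4 ⊕ 7) ⊗ (5 ⊕ 5)) ⊗ ((5 ⊗ -1) ⊕ (-5 ⊕ 9))) = 4

Expand innermost to outermost. Recall ⊕ takes the minimum of its arguments and ⊗ takes their sum. Working out the expression (((4 ⊕ 7) ⊗ (5 ⊕ 5)) ⊗ ((5 ⊗ -1) ⊕ (-5 ⊕ 9))) gives 4.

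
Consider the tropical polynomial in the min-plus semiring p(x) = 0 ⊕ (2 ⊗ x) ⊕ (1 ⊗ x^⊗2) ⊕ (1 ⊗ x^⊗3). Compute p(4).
p(4) = 0

A tropical monomial a ⊗ x^⊗i evaluates to a + i · x. Evaluating each term at x = 4:
  Term 0 contributes 0 + 0 · 4 = 0
  Term 1 contributes 2 + 1 · 4 = 6
  Term 2 contributes 1 + 2 · 4 = 9
  Term 3 contributes 1 + 3 · 4 = 13
p(4) = ⊕ of these = min[0, 6, 9, 13] = 0.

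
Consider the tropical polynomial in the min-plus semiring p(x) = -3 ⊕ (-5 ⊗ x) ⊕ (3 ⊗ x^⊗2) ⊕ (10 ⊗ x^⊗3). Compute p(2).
p(2) = -3

A tropical monomial a ⊗ x^⊗i evaluates to a + i · x. Evaluating each term at x = 2:
  Term 0 contributes -3 + 0 · 2 = -3
  Term 1 contributes -5 + 1 · 2 = -3
  Term 2 contributes 3 + 2 · 2 = 7
  Term 3 contributes 10 + 3 · 2 = 16
p(2) = ⊕ of these = min[-3, -3, 7, 16] = -3.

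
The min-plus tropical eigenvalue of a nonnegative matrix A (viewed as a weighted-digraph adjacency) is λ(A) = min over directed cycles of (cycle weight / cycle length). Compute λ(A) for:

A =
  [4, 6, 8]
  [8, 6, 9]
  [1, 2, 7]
λ(A) = 4

Enumerate directed cycles and compute their means (weight / length). Sample:
  cycle 0 → 0: weight = 4, length = 1, mean = 4/1 ≈ 4.000
  cycle 1 → 1: weight = 6, length = 1, mean = 6/1 ≈ 6.000
  cycle 2 → 2: weight = 7, length = 1, mean = 7/1 ≈ 7.000
  cycle 0 → 1 → 0: weight = 14, length = 2, mean = 14/2 ≈ 7.000
  cycle 0 → 2 → 0: weight = 9, length = 2, mean = 9/2 ≈ 4.500
  cycle 1 → 0 → 1: weight = 14, length = 2, mean = 14/2 ≈ 7.000
Minimum mean = 4.000, attained e.g. along the cycle 0 → 0 with weight 4 and length 1. So λ(A) = 4/1 = 4.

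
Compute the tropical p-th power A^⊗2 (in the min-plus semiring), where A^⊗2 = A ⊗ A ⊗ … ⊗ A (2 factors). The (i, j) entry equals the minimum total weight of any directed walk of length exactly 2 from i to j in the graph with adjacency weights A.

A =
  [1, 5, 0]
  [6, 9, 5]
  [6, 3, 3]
A^⊗2 =
  [2, 3, 1]
  [7, 8, 6]
  [7, 6, 6]

Each entry (A^⊗2)_ij equals the minimum over all length-2 walks i = v_0 → v_1 → … → v_2 = j of Σ_t A[v_t][v_{t+1}]. For example, for (i, j) = (0, 2) we minimise over 3 possible intermediate vertex sequences; the minimum is 1, attained along the walk 0 → 0 → 2.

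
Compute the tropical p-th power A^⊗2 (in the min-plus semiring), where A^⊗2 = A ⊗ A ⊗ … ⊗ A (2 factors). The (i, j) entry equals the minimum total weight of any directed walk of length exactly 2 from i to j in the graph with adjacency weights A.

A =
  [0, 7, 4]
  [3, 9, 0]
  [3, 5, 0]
A^⊗2 =
  [0, 7, 4]
  [3, 5, 0]
  [3, 5, 0]

Each entry (A^⊗2)_ij equals the minimum over all length-2 walks i = v_0 → v_1 → … → v_2 = j of Σ_t A[v_t][v_{t+1}]. For example, for (i, j) = (0, 2) we minimise over 3 possible intermediate vertex sequences; the minimum is 4, attained along the walk 0 → 0 → 2.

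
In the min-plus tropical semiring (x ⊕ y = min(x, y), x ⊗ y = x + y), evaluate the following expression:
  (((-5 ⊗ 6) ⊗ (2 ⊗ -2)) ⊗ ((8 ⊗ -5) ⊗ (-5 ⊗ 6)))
(((-5 ⊗ 6) ⊗ (2 ⊗ -2)) ⊗ ((8 ⊗ -5) ⊗ (-5 ⊗ 6))) = 5

Expand innermost to outermost. Recall ⊕ takes the minimum of its arguments and ⊗ takes their sum. Working out the expression (((-5 ⊗ 6) ⊗ (2 ⊗ -2)) ⊗ ((8 ⊗ -5) ⊗ (-5 ⊗ 6))) gives 5.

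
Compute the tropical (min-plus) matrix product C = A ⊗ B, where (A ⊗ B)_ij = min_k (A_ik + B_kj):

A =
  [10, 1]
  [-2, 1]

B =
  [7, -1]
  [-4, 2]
A ⊗ B =
  [-3, 3]
  [-3, -3]

Apply the min-plus product entry-by-entry:
  C[0][0] = min over k of (A[0][0] + B[0][0] = 10 + 7 = 17, A[0][1] + B[1][0] = 1 + -4 = -3) = -3 (attained at k = 1)
  C[0][1] = min over k of (A[0][0] + B[0][1] = 10 + -1 = 9, A[0][1] + B[1][1] = 1 + 2 = 3) = 3 (attained at k = 1)
  C[1][0] = min over k of (A[1][0] + B[0][0] = -2 + 7 = 5, A[1][1] + B[1][0] = 1 + -4 = -3) = -3 (attained at k = 1)
  C[1][1] = min over k of (A[1][0] + B[0][1] = -2 + -1 = -3, A[1][1] + B[1][1] = 1 + 2 = 3) = -3 (attained at k = 0)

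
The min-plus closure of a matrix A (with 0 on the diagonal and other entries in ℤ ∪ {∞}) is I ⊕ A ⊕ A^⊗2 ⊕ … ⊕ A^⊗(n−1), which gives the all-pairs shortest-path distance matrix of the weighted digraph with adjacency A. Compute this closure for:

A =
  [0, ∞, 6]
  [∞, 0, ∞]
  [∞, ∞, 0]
Closure =
  [0, ∞, 6]
  [∞, 0, ∞]
  [∞, ∞, 0]

This is the Floyd-Warshall all-pairs shortest-path computation. For each intermediate vertex k = 0, 1, …, 2, update dist[i][j] ← min(dist[i][j], dist[i][k] + dist[k][j]). The final matrix gives, for each (i, j), the minimum total weight of any directed path from i to j (possibly empty when i = j).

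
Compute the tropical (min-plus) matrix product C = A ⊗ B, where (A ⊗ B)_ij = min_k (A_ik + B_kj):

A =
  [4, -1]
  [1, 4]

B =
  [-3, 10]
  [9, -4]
A ⊗ B =
  [1, -5]
  [-2, 0]

Apply the min-plus product entry-by-entry:
  C[0][0] = min over k of (A[0][0] + B[0][0] = 4 + -3 = 1, A[0][1] + B[1][0] = -1 + 9 = 8) = 1 (attained at k = 0)
  C[0][1] = min over k of (A[0][0] + B[0][1] = 4 + 10 = 14, A[0][1] + B[1][1] = -1 + -4 = -5) = -5 (attained at k = 1)
  C[1][0] = min over k of (A[1][0] + B[0][0] = 1 + -3 = -2, A[1][1] + B[1][0] = 4 + 9 = 13) = -2 (attained at k = 0)
  C[1][1] = min over k of (A[1][0] + B[0][1] = 1 + 10 = 11, A[1][1] + B[1][1] = 4 + -4 = 0) = 0 (attained at k = 1)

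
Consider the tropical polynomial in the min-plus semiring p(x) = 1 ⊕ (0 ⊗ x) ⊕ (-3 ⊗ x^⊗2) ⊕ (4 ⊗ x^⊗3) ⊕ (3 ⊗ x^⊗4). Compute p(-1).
p(-1) = -5

A tropical monomial a ⊗ x^⊗i evaluates to a + i · x. Evaluating each term at x = -1:
  Term 0 contributes 1 + 0 · -1 = 1
  Term 1 contributes 0 + 1 · -1 = -1
  Term 2 contributes -3 + 2 · -1 = -5
  Term 3 contributes 4 + 3 · -1 = 1
  Term 4 contributes 3 + 4 · -1 = -1
p(-1) = ⊕ of these = min[1, -1, -5, 1, -1] = -5.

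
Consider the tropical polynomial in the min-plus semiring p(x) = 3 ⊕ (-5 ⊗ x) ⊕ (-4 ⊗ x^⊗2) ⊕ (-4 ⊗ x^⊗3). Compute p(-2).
p(-2) = -10

A tropical monomial a ⊗ x^⊗i evaluates to a + i · x. Evaluating each term at x = -2:
  Term 0 contributes 3 + 0 · -2 = 3
  Term 1 contributes -5 + 1 · -2 = -7
  Term 2 contributes -4 + 2 · -2 = -8
  Term 3 contributes -4 + 3 · -2 = -10
p(-2) = ⊕ of these = min[3, -7, -8, -10] = -10.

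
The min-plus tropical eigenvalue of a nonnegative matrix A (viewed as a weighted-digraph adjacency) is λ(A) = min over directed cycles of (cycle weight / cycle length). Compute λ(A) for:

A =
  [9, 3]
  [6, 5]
λ(A) = 9/2

Enumerate directed cycles and compute their means (weight / length). Sample:
  cycle 0 → 0: weight = 9, length = 1, mean = 9/1 ≈ 9.000
  cycle 1 → 1: weight = 5, length = 1, mean = 5/1 ≈ 5.000
  cycle 0 → 1 → 0: weight = 9, length = 2, mean = 9/2 ≈ 4.500
  cycle 1 → 0 → 1: weight = 9, length = 2, mean = 9/2 ≈ 4.500
Minimum mean = 4.500, attained e.g. along the cycle 0 → 1 → 0 with weight 9 and length 2. So λ(A) = 9/2 = 9/2.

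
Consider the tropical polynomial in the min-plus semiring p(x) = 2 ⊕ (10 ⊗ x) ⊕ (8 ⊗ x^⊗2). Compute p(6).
p(6) = 2

A tropical monomial a ⊗ x^⊗i evaluates to a + i · x. Evaluating each term at x = 6:
  Term 0 contributes 2 + 0 · 6 = 2
  Term 1 contributes 10 + 1 · 6 = 16
  Term 2 contributes 8 + 2 · 6 = 20
p(6) = ⊕ of these = min[2, 16, 20] = 2.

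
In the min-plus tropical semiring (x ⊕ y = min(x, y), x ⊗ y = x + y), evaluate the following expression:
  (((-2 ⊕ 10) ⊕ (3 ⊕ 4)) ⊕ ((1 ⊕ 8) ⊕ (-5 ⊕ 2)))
(((-2 ⊕ 10) ⊕ (3 ⊕ 4)) ⊕ ((1 ⊕ 8) ⊕ (-5 ⊕ 2))) = -5

Expand innermost to outermost. Recall ⊕ takes the minimum of its arguments and ⊗ takes their sum. Working out the expression (((-2 ⊕ 10) ⊕ (3 ⊕ 4)) ⊕ ((1 ⊕ 8) ⊕ (-5 ⊕ 2))) gives -5.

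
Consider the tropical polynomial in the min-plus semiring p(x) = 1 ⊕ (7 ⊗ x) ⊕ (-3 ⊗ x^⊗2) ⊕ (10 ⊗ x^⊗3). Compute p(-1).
p(-1) = -5

A tropical monomial a ⊗ x^⊗i evaluates to a + i · x. Evaluating each term at x = -1:
  Term 0 contributes 1 + 0 · -1 = 1
  Term 1 contributes 7 + 1 · -1 = 6
  Term 2 contributes -3 + 2 · -1 = -5
  Term 3 contributes 10 + 3 · -1 = 7
p(-1) = ⊕ of these = min[1, 6, -5, 7] = -5.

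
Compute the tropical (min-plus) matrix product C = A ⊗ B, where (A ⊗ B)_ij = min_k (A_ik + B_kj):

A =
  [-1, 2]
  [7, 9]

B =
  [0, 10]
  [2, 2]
A ⊗ B =
  [-1, 4]
  [7, 11]

Apply the min-plus product entry-by-entry:
  C[0][0] = min over k of (A[0][0] + B[0][0] = -1 + 0 = -1, A[0][1] + B[1][0] = 2 + 2 = 4) = -1 (attained at k = 0)
  C[0][1] = min over k of (A[0][0] + B[0][1] = -1 + 10 = 9, A[0][1] + B[1][1] = 2 + 2 = 4) = 4 (attained at k = 1)
  C[1][0] = min over k of (A[1][0] + B[0][0] = 7 + 0 = 7, A[1][1] + B[1][0] = 9 + 2 = 11) = 7 (attained at k = 0)
  C[1][1] = min over k of (A[1][0] + B[0][1] = 7 + 10 = 17, A[1][1] + B[1][1] = 9 + 2 = 11) = 11 (attained at k = 1)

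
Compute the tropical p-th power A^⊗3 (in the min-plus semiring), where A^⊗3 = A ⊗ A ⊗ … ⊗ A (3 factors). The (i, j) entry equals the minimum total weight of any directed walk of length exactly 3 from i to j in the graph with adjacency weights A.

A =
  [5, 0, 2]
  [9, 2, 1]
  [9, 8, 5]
A^⊗3 =
  [10, 4, 3]
  [12, 6, 5]
  [18, 11, 10]

Each entry (A^⊗3)_ij equals the minimum over all length-3 walks i = v_0 → v_1 → … → v_3 = j of Σ_t A[v_t][v_{t+1}]. For example, for (i, j) = (0, 2) we minimise over 9 possible intermediate vertex sequences; the minimum is 3, attained along the walk 0 → 1 → 1 → 2.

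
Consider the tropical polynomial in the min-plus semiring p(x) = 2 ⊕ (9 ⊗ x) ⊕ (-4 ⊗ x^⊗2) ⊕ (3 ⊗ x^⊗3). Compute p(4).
p(4) = 2

A tropical monomial a ⊗ x^⊗i evaluates to a + i · x. Evaluating each term at x = 4:
  Term 0 contributes 2 + 0 · 4 = 2
  Term 1 contributes 9 + 1 · 4 = 13
  Term 2 contributes -4 + 2 · 4 = 4
  Term 3 contributes 3 + 3 · 4 = 15
p(4) = ⊕ of these = min[2, 13, 4, 15] = 2.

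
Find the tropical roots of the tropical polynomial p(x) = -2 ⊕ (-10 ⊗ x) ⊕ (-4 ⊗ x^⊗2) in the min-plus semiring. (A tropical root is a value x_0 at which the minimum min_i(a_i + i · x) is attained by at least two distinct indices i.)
Roots: {-6, 8}

Each tropical root is a break point of the lower envelope of the lines y = a_i + i · x (there are 3 lines, with slopes 0, 1, ..., 2). Only the lines that attain the minimum somewhere contribute to roots; other lines are dominated. Here the surviving (envelope) indices are i = 2, i = 1, i = 0.
Intersections between consecutive envelope lines give the roots: for adjacent envelope indices i < j the intersection is x = (a_i − a_j) / (j − i). Reading off the sorted break points: {-6, 8}.
Verification: at each break x_0, at least two indices attain the minimum of min_i(a_i + i · x_0).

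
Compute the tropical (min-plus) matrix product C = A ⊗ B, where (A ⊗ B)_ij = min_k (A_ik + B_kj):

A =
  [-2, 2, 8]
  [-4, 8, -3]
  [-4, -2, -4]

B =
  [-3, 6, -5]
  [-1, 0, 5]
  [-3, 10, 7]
A ⊗ B =
  [-5, 2, -7]
  [-7, 2, -9]
  [-7, -2, -9]

Apply the min-plus product entry-by-entry:
  C[0][0] = min over k of (A[0][0] + B[0][0] = -2 + -3 = -5, A[0][1] + B[1][0] = 2 + -1 = 1, A[0][2] + B[2][0] = 8 + -3 = 5) = -5 (attained at k = 0)
  C[0][1] = min over k of (A[0][0] + B[0][1] = -2 + 6 = 4, A[0][1] + B[1][1] = 2 + 0 = 2, A[0][2] + B[2][1] = 8 + 10 = 18) = 2 (attained at k = 1)
  C[0][2] = min over k of (A[0][0] + B[0][2] = -2 + -5 = -7, A[0][1] + B[1][2] = 2 + 5 = 7, A[0][2] + B[2][2] = 8 + 7 = 15) = -7 (attained at k = 0)
  C[1][0] = min over k of (A[1][0] + B[0][0] = -4 + -3 = -7, A[1][1] + B[1][0] = 8 + -1 = 7, A[1][2] + B[2][0] = -3 + -3 = -6) = -7 (attained at k = 0)
  C[1][1] = min over k of (A[1][0] + B[0][1] = -4 + 6 = 2, A[1][1] + B[1][1] = 8 + 0 = 8, A[1][2] + B[2][1] = -3 + 10 = 7) = 2 (attained at k = 0)
  C[1][2] = min over k of (A[1][0] + B[0][2] = -4 + -5 = -9, A[1][1] + B[1][2] = 8 + 5 = 13, A[1][2] + B[2][2] = -3 + 7 = 4) = -9 (attained at k = 0)
  C[2][0] = min over k of (A[2][0] + B[0][0] = -4 + -3 = -7, A[2][1] + B[1][0] = -2 + -1 = -3, A[2][2] + B[2][0] = -4 + -3 = -7) = -7 (attained at k = 0)
  C[2][1] = min over k of (A[2][0] + B[0][1] = -4 + 6 = 2, A[2][1] + B[1][1] = -2 + 0 = -2, A[2][2] + B[2][1] = -4 + 10 = 6) = -2 (attained at k = 1)
  C[2][2] = min over k of (A[2][0] + B[0][2] = -4 + -5 = -9, A[2][1] + B[1][2] = -2 + 5 = 3, A[2][2] + B[2][2] = -4 + 7 = 3) = -9 (attained at k = 0)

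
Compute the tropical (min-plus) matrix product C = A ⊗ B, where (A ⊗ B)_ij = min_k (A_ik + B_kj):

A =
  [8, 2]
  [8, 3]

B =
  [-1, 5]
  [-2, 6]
A ⊗ B =
  [0, 8]
  [1, 9]

Apply the min-plus product entry-by-entry:
  C[0][0] = min over k of (A[0][0] + B[0][0] = 8 + -1 = 7, A[0][1] + B[1][0] = 2 + -2 = 0) = 0 (attained at k = 1)
  C[0][1] = min over k of (A[0][0] + B[0][1] = 8 + 5 = 13, A[0][1] + B[1][1] = 2 + 6 = 8) = 8 (attained at k = 1)
  C[1][0] = min over k of (A[1][0] + B[0][0] = 8 + -1 = 7, A[1][1] + B[1][0] = 3 + -2 = 1) = 1 (attained at k = 1)
  C[1][1] = min over k of (A[1][0] + B[0][1] = 8 + 5 = 13, A[1][1] + B[1][1] = 3 + 6 = 9) = 9 (attained at k = 1)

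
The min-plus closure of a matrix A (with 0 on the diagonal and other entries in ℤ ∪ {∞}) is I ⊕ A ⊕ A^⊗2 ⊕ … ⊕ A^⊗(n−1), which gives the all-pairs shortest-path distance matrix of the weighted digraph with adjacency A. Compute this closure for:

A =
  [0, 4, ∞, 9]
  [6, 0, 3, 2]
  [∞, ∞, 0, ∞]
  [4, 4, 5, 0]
Closure =
  [0, 4, 7, 6]
  [6, 0, 3, 2]
  [∞, ∞, 0, ∞]
  [4, 4, 5, 0]

This is the Floyd-Warshall all-pairs shortest-path computation. For each intermediate vertex k = 0, 1, …, 3, update dist[i][j] ← min(dist[i][j], dist[i][k] + dist[k][j]). The final matrix gives, for each (i, j), the minimum total weight of any directed path from i to j (possibly empty when i = j).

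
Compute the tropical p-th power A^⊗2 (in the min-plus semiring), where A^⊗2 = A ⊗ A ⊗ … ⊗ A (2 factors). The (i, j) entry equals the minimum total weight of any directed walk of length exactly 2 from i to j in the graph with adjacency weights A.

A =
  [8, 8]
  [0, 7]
A^⊗2 =
  [8, 15]
  [7, 8]

Each entry (A^⊗2)_ij equals the minimum over all length-2 walks i = v_0 → v_1 → … → v_2 = j of Σ_t A[v_t][v_{t+1}]. For example, for (i, j) = (0, 1) we minimise over 2 possible intermediate vertex sequences; the minimum is 15, attained along the walk 0 → 1 → 1.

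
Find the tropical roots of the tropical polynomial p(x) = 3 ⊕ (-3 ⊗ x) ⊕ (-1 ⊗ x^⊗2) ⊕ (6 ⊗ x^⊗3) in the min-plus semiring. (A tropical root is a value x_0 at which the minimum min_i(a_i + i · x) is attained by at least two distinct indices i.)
Roots: {-7, -2, 6}

Each tropical root is a break point of the lower envelope of the lines y = a_i + i · x (there are 4 lines, with slopes 0, 1, ..., 3). Only the lines that attain the minimum somewhere contribute to roots; other lines are dominated. Here the surviving (envelope) indices are i = 3, i = 2, i = 1, i = 0.
Intersections between consecutive envelope lines give the roots: for adjacent envelope indices i < j the intersection is x = (a_i − a_j) / (j − i). Reading off the sorted break points: {-7, -2, 6}.
Verification: at each break x_0, at least two indices attain the minimum of min_i(a_i + i · x_0).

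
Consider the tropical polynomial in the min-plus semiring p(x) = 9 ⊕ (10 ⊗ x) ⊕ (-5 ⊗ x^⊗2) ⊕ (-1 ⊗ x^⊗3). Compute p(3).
p(3) = 1

A tropical monomial a ⊗ x^⊗i evaluates to a + i · x. Evaluating each term at x = 3:
  Term 0 contributes 9 + 0 · 3 = 9
  Term 1 contributes 10 + 1 · 3 = 13
  Term 2 contributes -5 + 2 · 3 = 1
  Term 3 contributes -1 + 3 · 3 = 8
p(3) = ⊕ of these = min[9, 13, 1, 8] = 1.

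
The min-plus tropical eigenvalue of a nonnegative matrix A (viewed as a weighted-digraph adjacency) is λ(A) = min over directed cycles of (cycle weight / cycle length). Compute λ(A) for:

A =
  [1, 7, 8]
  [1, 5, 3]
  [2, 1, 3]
λ(A) = 1

Enumerate directed cycles and compute their means (weight / length). Sample:
  cycle 0 → 0: weight = 1, length = 1, mean = 1/1 ≈ 1.000
  cycle 1 → 1: weight = 5, length = 1, mean = 5/1 ≈ 5.000
  cycle 2 → 2: weight = 3, length = 1, mean = 3/1 ≈ 3.000
  cycle 0 → 1 → 0: weight = 8, length = 2, mean = 8/2 ≈ 4.000
  cycle 0 → 2 → 0: weight = 10, length = 2, mean = 10/2 ≈ 5.000
  cycle 1 → 0 → 1: weight = 8, length = 2, mean = 8/2 ≈ 4.000
Minimum mean = 1.000, attained e.g. along the cycle 0 → 0 with weight 1 and length 1. So λ(A) = 1/1 = 1.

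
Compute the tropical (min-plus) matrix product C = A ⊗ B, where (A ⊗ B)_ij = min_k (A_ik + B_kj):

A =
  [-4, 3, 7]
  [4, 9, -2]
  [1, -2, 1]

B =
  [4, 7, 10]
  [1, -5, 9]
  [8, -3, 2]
A ⊗ B =
  [0, -2, 6]
  [6, -5, 0]
  [-1, -7, 3]

Apply the min-plus product entry-by-entry:
  C[0][0] = min over k of (A[0][0] + B[0][0] = -4 + 4 = 0, A[0][1] + B[1][0] = 3 + 1 = 4, A[0][2] + B[2][0] = 7 + 8 = 15) = 0 (attained at k = 0)
  C[0][1] = min over k of (A[0][0] + B[0][1] = -4 + 7 = 3, A[0][1] + B[1][1] = 3 + -5 = -2, A[0][2] + B[2][1] = 7 + -3 = 4) = -2 (attained at k = 1)
  C[0][2] = min over k of (A[0][0] + B[0][2] = -4 + 10 = 6, A[0][1] + B[1][2] = 3 + 9 = 12, A[0][2] + B[2][2] = 7 + 2 = 9) = 6 (attained at k = 0)
  C[1][0] = min over k of (A[1][0] + B[0][0] = 4 + 4 = 8, A[1][1] + B[1][0] = 9 + 1 = 10, A[1][2] + B[2][0] = -2 + 8 = 6) = 6 (attained at k = 2)
  C[1][1] = min over k of (A[1][0] + B[0][1] = 4 + 7 = 11, A[1][1] + B[1][1] = 9 + -5 = 4, A[1][2] + B[2][1] = -2 + -3 = -5) = -5 (attained at k = 2)
  C[1][2] = min over k of (A[1][0] + B[0][2] = 4 + 10 = 14, A[1][1] + B[1][2] = 9 + 9 = 18, A[1][2] + B[2][2] = -2 + 2 = 0) = 0 (attained at k = 2)
  C[2][0] = min over k of (A[2][0] + B[0][0] = 1 + 4 = 5, A[2][1] + B[1][0] = -2 + 1 = -1, A[2][2] + B[2][0] = 1 + 8 = 9) = -1 (attained at k = 1)
  C[2][1] = min over k of (A[2][0] + B[0][1] = 1 + 7 = 8, A[2][1] + B[1][1] = -2 + -5 = -7, A[2][2] + B[2][1] = 1 + -3 = -2) = -7 (attained at k = 1)
  C[2][2] = min over k of (A[2][0] + B[0][2] = 1 + 10 = 11, A[2][1] + B[1][2] = -2 + 9 = 7, A[2][2] + B[2][2] = 1 + 2 = 3) = 3 (attained at k = 2)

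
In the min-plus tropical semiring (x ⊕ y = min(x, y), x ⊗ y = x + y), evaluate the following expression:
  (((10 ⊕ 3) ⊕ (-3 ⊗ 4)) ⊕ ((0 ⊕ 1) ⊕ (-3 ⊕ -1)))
(((10 ⊕ 3) ⊕ (-3 ⊗ 4)) ⊕ ((0 ⊕ 1) ⊕ (-3 ⊕ -1))) = -3

Expand innermost to outermost. Recall ⊕ takes the minimum of its arguments and ⊗ takes their sum. Working out the expression (((10 ⊕ 3) ⊕ (-3 ⊗ 4)) ⊕ ((0 ⊕ 1) ⊕ (-3 ⊕ -1))) gives -3.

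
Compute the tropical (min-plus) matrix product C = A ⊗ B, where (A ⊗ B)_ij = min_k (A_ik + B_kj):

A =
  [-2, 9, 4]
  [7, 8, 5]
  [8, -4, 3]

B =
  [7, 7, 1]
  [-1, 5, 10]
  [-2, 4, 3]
A ⊗ B =
  [2, 5, -1]
  [3, 9, 8]
  [-5, 1, 6]

Apply the min-plus product entry-by-entry:
  C[0][0] = min over k of (A[0][0] + B[0][0] = -2 + 7 = 5, A[0][1] + B[1][0] = 9 + -1 = 8, A[0][2] + B[2][0] = 4 + -2 = 2) = 2 (attained at k = 2)
  C[0][1] = min over k of (A[0][0] + B[0][1] = -2 + 7 = 5, A[0][1] + B[1][1] = 9 + 5 = 14, A[0][2] + B[2][1] = 4 + 4 = 8) = 5 (attained at k = 0)
  C[0][2] = min over k of (A[0][0] + B[0][2] = -2 + 1 = -1, A[0][1] + B[1][2] = 9 + 10 = 19, A[0][2] + B[2][2] = 4 + 3 = 7) = -1 (attained at k = 0)
  C[1][0] = min over k of (A[1][0] + B[0][0] = 7 + 7 = 14, A[1][1] + B[1][0] = 8 + -1 = 7, A[1][2] + B[2][0] = 5 + -2 = 3) = 3 (attained at k = 2)
  C[1][1] = min over k of (A[1][0] + B[0][1] = 7 + 7 = 14, A[1][1] + B[1][1] = 8 + 5 = 13, A[1][2] + B[2][1] = 5 + 4 = 9) = 9 (attained at k = 2)
  C[1][2] = min over k of (A[1][0] + B[0][2] = 7 + 1 = 8, A[1][1] + B[1][2] = 8 + 10 = 18, A[1][2] + B[2][2] = 5 + 3 = 8) = 8 (attained at k = 0)
  C[2][0] = min over k of (A[2][0] + B[0][0] = 8 + 7 = 15, A[2][1] + B[1][0] = -4 + -1 = -5, A[2][2] + B[2][0] = 3 + -2 = 1) = -5 (attained at k = 1)
  C[2][1] = min over k of (A[2][0] + B[0][1] = 8 + 7 = 15, A[2][1] + B[1][1] = -4 + 5 = 1, A[2][2] + B[2][1] = 3 + 4 = 7) = 1 (attained at k = 1)
  C[2][2] = min over k of (A[2][0] + B[0][2] = 8 + 1 = 9, A[2][1] + B[1][2] = -4 + 10 = 6, A[2][2] + B[2][2] = 3 + 3 = 6) = 6 (attained at k = 1)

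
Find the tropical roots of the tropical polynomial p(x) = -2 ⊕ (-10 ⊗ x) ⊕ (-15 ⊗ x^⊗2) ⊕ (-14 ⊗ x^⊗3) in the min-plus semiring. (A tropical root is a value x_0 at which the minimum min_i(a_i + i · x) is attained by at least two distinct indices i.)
Roots: {-1, 5, 8}

Each tropical root is a break point of the lower envelope of the lines y = a_i + i · x (there are 4 lines, with slopes 0, 1, ..., 3). Only the lines that attain the minimum somewhere contribute to roots; other lines are dominated. Here the surviving (envelope) indices are i = 3, i = 2, i = 1, i = 0.
Intersections between consecutive envelope lines give the roots: for adjacent envelope indices i < j the intersection is x = (a_i − a_j) / (j − i). Reading off the sorted break points: {-1, 5, 8}.
Verification: at each break x_0, at least two indices attain the minimum of min_i(a_i + i · x_0).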